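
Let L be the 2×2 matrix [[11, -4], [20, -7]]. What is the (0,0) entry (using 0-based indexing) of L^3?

131

Characteristic polynomial: r^2 - 4r + 3 = (r - 3)(r - 1), so the eigenvalues are 1, 3.
r=1: eigenvector (2, 5).
r=3: eigenvector (1, 2).
P = [[2, 1], [5, 2]], D = diag(1, 3), P⁻¹ = [[-2, 1], [5, -2]].
L³ = P·diag(1, 27)·P⁻¹ = [[131, -52], [260, -103]].
The requested entry is 131.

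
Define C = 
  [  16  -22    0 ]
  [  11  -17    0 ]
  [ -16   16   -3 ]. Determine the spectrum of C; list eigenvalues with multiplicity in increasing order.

-6, -3, 5

Characteristic polynomial: p(λ) = λ^3 + 4λ^2 - 27λ - 90 = (λ - 5)(λ + 3)(λ + 6).
Roots (with multiplicity): -6, -3, 5.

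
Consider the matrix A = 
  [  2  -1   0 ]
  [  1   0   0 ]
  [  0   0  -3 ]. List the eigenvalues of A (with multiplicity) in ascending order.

Characteristic polynomial: p(λ) = λ^3 + λ^2 - 5λ + 3 = (λ - 1)^2(λ + 3).
Roots (with multiplicity): -3, 1, 1.

-3, 1, 1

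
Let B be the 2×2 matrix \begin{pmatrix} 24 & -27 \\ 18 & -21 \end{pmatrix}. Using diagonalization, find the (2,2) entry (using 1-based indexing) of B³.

-513

Characteristic polynomial: r^2 - 3r - 18 = (r - 6)(r + 3), so the eigenvalues are -3, 6.
r=-3: eigenvector (1, 1).
r=6: eigenvector (3, 2).
P = [[1, 3], [1, 2]], D = diag(-3, 6), P⁻¹ = [[-2, 3], [1, -1]].
B³ = P·diag(-27, 216)·P⁻¹ = [[702, -729], [486, -513]].
The requested entry is -513.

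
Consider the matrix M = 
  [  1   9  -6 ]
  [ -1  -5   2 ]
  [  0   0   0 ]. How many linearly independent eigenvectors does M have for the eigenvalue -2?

M + 2I = [[3, 9, -6], [-1, -3, 2], [0, 0, 2]].
This matrix has rank 2, so its null space has dimension 3 − 2 = 1.

1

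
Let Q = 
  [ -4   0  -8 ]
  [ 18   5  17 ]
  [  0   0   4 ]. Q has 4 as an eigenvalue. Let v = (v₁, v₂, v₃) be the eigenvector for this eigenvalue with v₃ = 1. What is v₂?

Q − 4I = [[-8, 0, -8], [18, 1, 17], [0, 0, 0]].
Solving (Q − 4I)v = 0 gives the eigenspace spanned by (-1, 1, 1).
With v₃ = 1, v = (-1, 1, 1), so v₂ = 1.

1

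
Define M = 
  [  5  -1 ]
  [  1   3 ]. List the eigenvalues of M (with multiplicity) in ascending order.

4, 4

Characteristic polynomial: p(s) = s^2 - 8s + 16 = (s - 4)^2.
Roots (with multiplicity): 4, 4.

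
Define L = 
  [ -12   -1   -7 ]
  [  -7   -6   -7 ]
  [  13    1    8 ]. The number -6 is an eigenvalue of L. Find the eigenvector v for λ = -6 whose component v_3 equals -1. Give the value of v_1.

L + 6I = [[-6, -1, -7], [-7, 0, -7], [13, 1, 14]].
Solving (L + 6I)v = 0 gives the eigenspace spanned by (1, 1, -1).
With v_3 = -1, v = (1, 1, -1), so v_1 = 1.

1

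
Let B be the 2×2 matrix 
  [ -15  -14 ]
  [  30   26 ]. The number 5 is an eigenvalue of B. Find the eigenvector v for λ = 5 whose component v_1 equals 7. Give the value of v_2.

-10

B − 5I = [[-20, -14], [30, 21]].
Solving (B − 5I)v = 0 gives the eigenspace spanned by (7, -10).
With v_1 = 7, v = (7, -10), so v_2 = -10.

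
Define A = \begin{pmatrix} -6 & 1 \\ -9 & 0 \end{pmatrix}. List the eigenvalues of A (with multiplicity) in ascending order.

Characteristic polynomial: p(s) = s^2 + 6s + 9 = (s + 3)^2.
Roots (with multiplicity): -3, -3.

-3, -3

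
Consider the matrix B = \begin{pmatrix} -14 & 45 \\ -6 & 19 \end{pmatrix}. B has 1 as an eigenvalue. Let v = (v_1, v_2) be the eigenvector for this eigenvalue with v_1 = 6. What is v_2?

2

B − 1I = [[-15, 45], [-6, 18]].
Solving (B − 1I)v = 0 gives the eigenspace spanned by (6, 2).
With v_1 = 6, v = (6, 2), so v_2 = 2.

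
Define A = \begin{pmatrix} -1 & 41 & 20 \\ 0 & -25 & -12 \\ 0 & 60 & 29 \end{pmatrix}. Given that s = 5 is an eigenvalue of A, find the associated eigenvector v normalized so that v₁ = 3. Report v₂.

-2

A − 5I = [[-6, 41, 20], [0, -30, -12], [0, 60, 24]].
Solving (A − 5I)v = 0 gives the eigenspace spanned by (3, -2, 5).
With v₁ = 3, v = (3, -2, 5), so v₂ = -2.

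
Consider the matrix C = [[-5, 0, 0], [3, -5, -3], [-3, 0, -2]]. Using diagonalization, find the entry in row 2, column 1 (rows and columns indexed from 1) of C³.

Characteristic polynomial: μ^3 + 12μ^2 + 45μ + 50 = (μ + 2)(μ + 5)^2, so the eigenvalues are -5, -5, -2.
μ=-5: eigenvector (1, 0, 1).
μ=-5: eigenvector (1, 1, 1).
μ=-2: eigenvector (0, -1, 1).
P = [[1, 1, 0], [0, 1, -1], [1, 1, 1]], D = diag(-5, -5, -2), P⁻¹ = [[2, -1, -1], [-1, 1, 1], [-1, 0, 1]].
C³ = P·diag(-125, -125, -8)·P⁻¹ = [[-125, 0, 0], [117, -125, -117], [-117, 0, -8]].
The requested entry is 117.

117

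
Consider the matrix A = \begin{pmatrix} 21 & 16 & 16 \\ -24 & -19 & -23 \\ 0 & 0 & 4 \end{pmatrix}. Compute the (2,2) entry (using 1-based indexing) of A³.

-331

Characteristic polynomial: s^3 - 6s^2 - 7s + 60 = (s - 5)(s - 4)(s + 3), so the eigenvalues are -3, 4, 5.
s=5: eigenvector (1, -1, 0).
s=4: eigenvector (0, -1, 1).
s=-3: eigenvector (-2, 3, 0).
P = [[1, 0, -2], [-1, -1, 3], [0, 1, 0]], D = diag(5, 4, -3), P⁻¹ = [[3, 2, 2], [0, 0, 1], [1, 1, 1]].
A³ = P·diag(125, 64, -27)·P⁻¹ = [[429, 304, 304], [-456, -331, -395], [0, 0, 64]].
The requested entry is -331.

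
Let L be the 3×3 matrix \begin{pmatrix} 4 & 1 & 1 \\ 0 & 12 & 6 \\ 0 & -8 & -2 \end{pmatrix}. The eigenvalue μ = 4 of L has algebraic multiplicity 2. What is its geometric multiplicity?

1

L − 4I = [[0, 1, 1], [0, 8, 6], [0, -8, -6]].
This matrix has rank 2, so its null space has dimension 3 − 2 = 1.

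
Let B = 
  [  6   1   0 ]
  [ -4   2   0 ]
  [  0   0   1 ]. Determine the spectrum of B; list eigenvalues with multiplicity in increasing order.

Characteristic polynomial: p(λ) = λ^3 - 9λ^2 + 24λ - 16 = (λ - 4)^2(λ - 1).
Roots (with multiplicity): 1, 4, 4.

1, 4, 4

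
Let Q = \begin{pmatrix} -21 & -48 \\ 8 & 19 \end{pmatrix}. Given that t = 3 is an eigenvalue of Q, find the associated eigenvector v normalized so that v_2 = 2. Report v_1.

-4

Q − 3I = [[-24, -48], [8, 16]].
Solving (Q − 3I)v = 0 gives the eigenspace spanned by (-4, 2).
With v_2 = 2, v = (-4, 2), so v_1 = -4.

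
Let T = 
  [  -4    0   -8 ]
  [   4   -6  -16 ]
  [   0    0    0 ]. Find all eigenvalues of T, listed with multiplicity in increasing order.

Characteristic polynomial: p(s) = s^3 + 10s^2 + 24s = s(s + 4)(s + 6).
Roots (with multiplicity): -6, -4, 0.

-6, -4, 0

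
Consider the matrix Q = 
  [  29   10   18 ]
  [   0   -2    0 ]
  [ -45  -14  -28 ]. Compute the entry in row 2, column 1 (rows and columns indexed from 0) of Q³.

-26

Characteristic polynomial: s^3 + s^2 - 4s - 4 = (s - 2)(s + 1)(s + 2), so the eigenvalues are -2, -1, 2.
s=-1: eigenvector (3, 0, -5).
s=-2: eigenvector (2, 1, -4).
s=2: eigenvector (2, 0, -3).
P = [[3, 2, 2], [0, 1, 0], [-5, -4, -3]], D = diag(-1, -2, 2), P⁻¹ = [[-3, -2, -2], [0, 1, 0], [5, 2, 3]].
Q³ = P·diag(-1, -8, 8)·P⁻¹ = [[89, 22, 54], [0, -8, 0], [-135, -26, -82]].
The requested entry is -26.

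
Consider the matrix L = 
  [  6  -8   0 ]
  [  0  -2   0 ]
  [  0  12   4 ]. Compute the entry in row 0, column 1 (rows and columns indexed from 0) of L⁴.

-1280

Characteristic polynomial: r^3 - 8r^2 + 4r + 48 = (r - 6)(r - 4)(r + 2), so the eigenvalues are -2, 4, 6.
r=4: eigenvector (0, 0, 1).
r=-2: eigenvector (1, 1, -2).
r=6: eigenvector (1, 0, 0).
P = [[0, 1, 1], [0, 1, 0], [1, -2, 0]], D = diag(4, -2, 6), P⁻¹ = [[0, 2, 1], [0, 1, 0], [1, -1, 0]].
L⁴ = P·diag(256, 16, 1296)·P⁻¹ = [[1296, -1280, 0], [0, 16, 0], [0, 480, 256]].
The requested entry is -1280.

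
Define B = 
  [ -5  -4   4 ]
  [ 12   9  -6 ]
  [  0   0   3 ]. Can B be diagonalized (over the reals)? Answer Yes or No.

Characteristic polynomial: p(λ) = λ^3 - 7λ^2 + 15λ - 9 = (λ - 3)^2(λ - 1).
λ = 3 has algebraic multiplicity 2; rank(B − 3I) = 1, so geometric multiplicity = 2.
Every eigenvalue has geometric = algebraic multiplicity, so B is diagonalizable.

Yes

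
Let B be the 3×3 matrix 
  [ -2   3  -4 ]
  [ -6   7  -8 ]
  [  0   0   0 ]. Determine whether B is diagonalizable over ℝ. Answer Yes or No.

Yes

Characteristic polynomial: p(μ) = μ^3 - 5μ^2 + 4μ = μ(μ - 4)(μ - 1).
All 3 eigenvalues are distinct, so B is diagonalizable.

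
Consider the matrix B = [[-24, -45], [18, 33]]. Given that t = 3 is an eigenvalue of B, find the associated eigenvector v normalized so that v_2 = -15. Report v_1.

25

B − 3I = [[-27, -45], [18, 30]].
Solving (B − 3I)v = 0 gives the eigenspace spanned by (25, -15).
With v_2 = -15, v = (25, -15), so v_1 = 25.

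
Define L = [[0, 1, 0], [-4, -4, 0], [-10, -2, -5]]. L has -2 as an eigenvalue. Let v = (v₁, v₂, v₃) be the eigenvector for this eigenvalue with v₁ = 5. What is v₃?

-10

L + 2I = [[2, 1, 0], [-4, -2, 0], [-10, -2, -3]].
Solving (L + 2I)v = 0 gives the eigenspace spanned by (5, -10, -10).
With v₁ = 5, v = (5, -10, -10), so v₃ = -10.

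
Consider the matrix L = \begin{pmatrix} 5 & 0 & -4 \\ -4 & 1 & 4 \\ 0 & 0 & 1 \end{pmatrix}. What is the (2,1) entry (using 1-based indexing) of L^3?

-124

Characteristic polynomial: λ^3 - 7λ^2 + 11λ - 5 = (λ - 5)(λ - 1)^2, so the eigenvalues are 1, 1, 5.
λ=5: eigenvector (1, -1, 0).
λ=1: eigenvector (0, 1, 0).
λ=1: eigenvector (1, 0, 1).
P = [[1, 0, 1], [-1, 1, 0], [0, 0, 1]], D = diag(5, 1, 1), P⁻¹ = [[1, 0, -1], [1, 1, -1], [0, 0, 1]].
L³ = P·diag(125, 1, 1)·P⁻¹ = [[125, 0, -124], [-124, 1, 124], [0, 0, 1]].
The requested entry is -124.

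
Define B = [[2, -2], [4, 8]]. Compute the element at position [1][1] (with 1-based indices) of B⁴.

-784

Characteristic polynomial: s^2 - 10s + 24 = (s - 6)(s - 4), so the eigenvalues are 4, 6.
s=6: eigenvector (-1, 2).
s=4: eigenvector (1, -1).
P = [[-1, 1], [2, -1]], D = diag(6, 4), P⁻¹ = [[1, 1], [2, 1]].
B⁴ = P·diag(1296, 256)·P⁻¹ = [[-784, -1040], [2080, 2336]].
The requested entry is -784.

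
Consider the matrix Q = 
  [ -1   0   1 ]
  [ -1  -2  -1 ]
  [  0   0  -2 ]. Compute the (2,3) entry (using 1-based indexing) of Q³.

Characteristic polynomial: μ^3 + 5μ^2 + 8μ + 4 = (μ + 1)(μ + 2)^2, so the eigenvalues are -2, -2, -1.
μ=-1: eigenvector (1, -1, 0).
μ=-2: eigenvector (0, 1, 0).
μ=-2: eigenvector (-1, 0, 1).
P = [[1, 0, -1], [-1, 1, 0], [0, 0, 1]], D = diag(-1, -2, -2), P⁻¹ = [[1, 0, 1], [1, 1, 1], [0, 0, 1]].
Q³ = P·diag(-1, -8, -8)·P⁻¹ = [[-1, 0, 7], [-7, -8, -7], [0, 0, -8]].
The requested entry is -7.

-7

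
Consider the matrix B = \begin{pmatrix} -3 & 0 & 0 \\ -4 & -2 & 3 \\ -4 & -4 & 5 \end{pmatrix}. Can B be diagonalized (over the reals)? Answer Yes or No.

Yes

Characteristic polynomial: p(λ) = λ^3 - 7λ + 6 = (λ - 2)(λ - 1)(λ + 3).
All 3 eigenvalues are distinct, so B is diagonalizable.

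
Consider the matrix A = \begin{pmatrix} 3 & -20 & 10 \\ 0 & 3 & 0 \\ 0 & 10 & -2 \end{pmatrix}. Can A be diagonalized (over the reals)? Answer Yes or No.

Yes

Characteristic polynomial: p(t) = t^3 - 4t^2 - 3t + 18 = (t - 3)^2(t + 2).
t = 3 has algebraic multiplicity 2; rank(A − 3I) = 1, so geometric multiplicity = 2.
Every eigenvalue has geometric = algebraic multiplicity, so A is diagonalizable.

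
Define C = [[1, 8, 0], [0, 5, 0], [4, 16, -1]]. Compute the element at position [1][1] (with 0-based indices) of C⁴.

Characteristic polynomial: r^3 - 5r^2 - r + 5 = (r - 5)(r - 1)(r + 1), so the eigenvalues are -1, 1, 5.
r=1: eigenvector (1, 0, 2).
r=5: eigenvector (2, 1, 4).
r=-1: eigenvector (0, 0, 1).
P = [[1, 2, 0], [0, 1, 0], [2, 4, 1]], D = diag(1, 5, -1), P⁻¹ = [[1, -2, 0], [0, 1, 0], [-2, 0, 1]].
C⁴ = P·diag(1, 625, 1)·P⁻¹ = [[1, 1248, 0], [0, 625, 0], [0, 2496, 1]].
The requested entry is 625.

625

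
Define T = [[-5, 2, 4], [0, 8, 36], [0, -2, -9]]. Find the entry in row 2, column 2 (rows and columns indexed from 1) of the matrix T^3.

8

Characteristic polynomial: λ^3 + 6λ^2 + 5λ = λ(λ + 1)(λ + 5), so the eigenvalues are -5, -1, 0.
λ=-5: eigenvector (1, 0, 0).
λ=0: eigenvector (2, 9, -2).
λ=-1: eigenvector (-1, -4, 1).
P = [[1, 2, -1], [0, 9, -4], [0, -2, 1]], D = diag(-5, 0, -1), P⁻¹ = [[1, 0, 1], [0, 1, 4], [0, 2, 9]].
T³ = P·diag(-125, 0, -1)·P⁻¹ = [[-125, 2, -116], [0, 8, 36], [0, -2, -9]].
The requested entry is 8.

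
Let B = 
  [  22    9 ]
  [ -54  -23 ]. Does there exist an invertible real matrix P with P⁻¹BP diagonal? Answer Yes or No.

Yes

Characteristic polynomial: p(r) = r^2 + r - 20 = (r - 4)(r + 5).
All 2 eigenvalues are distinct, so B is diagonalizable.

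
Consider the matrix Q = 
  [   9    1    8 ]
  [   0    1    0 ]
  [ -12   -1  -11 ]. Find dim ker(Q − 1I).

Q − 1I = [[8, 1, 8], [0, 0, 0], [-12, -1, -12]].
This matrix has rank 2, so its null space has dimension 3 − 2 = 1.

1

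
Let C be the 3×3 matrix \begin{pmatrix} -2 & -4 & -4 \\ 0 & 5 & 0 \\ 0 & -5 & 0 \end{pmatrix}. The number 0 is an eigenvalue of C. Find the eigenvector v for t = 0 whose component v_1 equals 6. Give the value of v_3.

-3

C = [[-2, -4, -4], [0, 5, 0], [0, -5, 0]].
Solving (C)v = 0 gives the eigenspace spanned by (6, 0, -3).
With v_1 = 6, v = (6, 0, -3), so v_3 = -3.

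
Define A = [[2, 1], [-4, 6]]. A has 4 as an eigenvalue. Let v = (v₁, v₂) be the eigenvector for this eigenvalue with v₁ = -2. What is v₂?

A − 4I = [[-2, 1], [-4, 2]].
Solving (A − 4I)v = 0 gives the eigenspace spanned by (-2, -4).
With v₁ = -2, v = (-2, -4), so v₂ = -4.

-4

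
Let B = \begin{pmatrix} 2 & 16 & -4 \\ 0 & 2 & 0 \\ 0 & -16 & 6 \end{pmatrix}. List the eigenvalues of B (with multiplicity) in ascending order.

2, 2, 6

Characteristic polynomial: p(r) = r^3 - 10r^2 + 28r - 24 = (r - 6)(r - 2)^2.
Roots (with multiplicity): 2, 2, 6.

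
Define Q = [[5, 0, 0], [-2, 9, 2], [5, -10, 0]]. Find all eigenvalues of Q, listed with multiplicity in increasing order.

4, 5, 5

Characteristic polynomial: p(λ) = λ^3 - 14λ^2 + 65λ - 100 = (λ - 5)^2(λ - 4).
Roots (with multiplicity): 4, 5, 5.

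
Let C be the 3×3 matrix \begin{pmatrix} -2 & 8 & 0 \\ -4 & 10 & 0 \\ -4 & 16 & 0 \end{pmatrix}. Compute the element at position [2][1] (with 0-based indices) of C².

128

Characteristic polynomial: μ^3 - 8μ^2 + 12μ = μ(μ - 6)(μ - 2), so the eigenvalues are 0, 2, 6.
μ=2: eigenvector (2, 1, 4).
μ=6: eigenvector (1, 1, 2).
μ=0: eigenvector (0, 0, 1).
P = [[2, 1, 0], [1, 1, 0], [4, 2, 1]], D = diag(2, 6, 0), P⁻¹ = [[1, -1, 0], [-1, 2, 0], [-2, 0, 1]].
C² = P·diag(4, 36, 0)·P⁻¹ = [[-28, 64, 0], [-32, 68, 0], [-56, 128, 0]].
The requested entry is 128.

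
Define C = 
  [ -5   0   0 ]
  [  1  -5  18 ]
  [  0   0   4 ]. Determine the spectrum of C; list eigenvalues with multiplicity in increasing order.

-5, -5, 4

Characteristic polynomial: p(s) = s^3 + 6s^2 - 15s - 100 = (s - 4)(s + 5)^2.
Roots (with multiplicity): -5, -5, 4.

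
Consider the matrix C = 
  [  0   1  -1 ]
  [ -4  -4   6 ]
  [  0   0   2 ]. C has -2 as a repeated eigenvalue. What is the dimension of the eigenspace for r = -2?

C + 2I = [[2, 1, -1], [-4, -2, 6], [0, 0, 4]].
This matrix has rank 2, so its null space has dimension 3 − 2 = 1.

1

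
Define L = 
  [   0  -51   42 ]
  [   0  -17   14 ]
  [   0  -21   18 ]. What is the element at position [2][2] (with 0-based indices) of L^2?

Characteristic polynomial: r^3 - r^2 - 12r = r(r - 4)(r + 3), so the eigenvalues are -3, 0, 4.
r=0: eigenvector (1, 0, 0).
r=-3: eigenvector (3, 1, 1).
r=4: eigenvector (6, 2, 3).
P = [[1, 3, 6], [0, 1, 2], [0, 1, 3]], D = diag(0, -3, 4), P⁻¹ = [[1, -3, 0], [0, 3, -2], [0, -1, 1]].
L² = P·diag(0, 9, 16)·P⁻¹ = [[0, -15, 42], [0, -5, 14], [0, -21, 30]].
The requested entry is 30.

30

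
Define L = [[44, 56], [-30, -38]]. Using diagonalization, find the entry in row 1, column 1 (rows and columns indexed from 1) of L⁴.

Characteristic polynomial: t^2 - 6t + 8 = (t - 4)(t - 2), so the eigenvalues are 2, 4.
t=4: eigenvector (7, -5).
t=2: eigenvector (4, -3).
P = [[7, 4], [-5, -3]], D = diag(4, 2), P⁻¹ = [[3, 4], [-5, -7]].
L⁴ = P·diag(256, 16)·P⁻¹ = [[5056, 6720], [-3600, -4784]].
The requested entry is 5056.

5056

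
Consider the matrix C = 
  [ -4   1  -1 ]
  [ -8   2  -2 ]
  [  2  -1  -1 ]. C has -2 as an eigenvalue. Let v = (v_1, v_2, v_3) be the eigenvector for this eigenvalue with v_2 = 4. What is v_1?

2

C + 2I = [[-2, 1, -1], [-8, 4, -2], [2, -1, 1]].
Solving (C + 2I)v = 0 gives the eigenspace spanned by (2, 4, 0).
With v_2 = 4, v = (2, 4, 0), so v_1 = 2.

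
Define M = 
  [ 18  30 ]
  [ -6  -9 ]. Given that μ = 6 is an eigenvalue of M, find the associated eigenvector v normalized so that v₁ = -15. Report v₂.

6

M − 6I = [[12, 30], [-6, -15]].
Solving (M − 6I)v = 0 gives the eigenspace spanned by (-15, 6).
With v₁ = -15, v = (-15, 6), so v₂ = 6.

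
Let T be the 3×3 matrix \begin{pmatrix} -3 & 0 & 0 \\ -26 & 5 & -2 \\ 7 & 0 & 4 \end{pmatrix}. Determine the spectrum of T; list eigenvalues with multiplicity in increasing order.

-3, 4, 5

Characteristic polynomial: p(r) = r^3 - 6r^2 - 7r + 60 = (r - 5)(r - 4)(r + 3).
Roots (with multiplicity): -3, 4, 5.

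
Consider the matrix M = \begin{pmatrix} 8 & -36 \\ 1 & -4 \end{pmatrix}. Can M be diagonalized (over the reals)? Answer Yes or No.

Characteristic polynomial: p(r) = r^2 - 4r + 4 = (r - 2)^2.
r = 2 has algebraic multiplicity 2; rank(M − 2I) = 1, so geometric multiplicity = 1.
Geometric multiplicity < algebraic multiplicity, so M is not diagonalizable.

No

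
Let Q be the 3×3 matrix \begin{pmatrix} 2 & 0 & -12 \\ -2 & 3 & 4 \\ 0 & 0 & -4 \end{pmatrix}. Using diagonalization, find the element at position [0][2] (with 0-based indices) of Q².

24

Characteristic polynomial: r^3 - r^2 - 14r + 24 = (r - 3)(r - 2)(r + 4), so the eigenvalues are -4, 2, 3.
r=2: eigenvector (1, 2, 0).
r=3: eigenvector (0, 1, 0).
r=-4: eigenvector (2, 0, 1).
P = [[1, 0, 2], [2, 1, 0], [0, 0, 1]], D = diag(2, 3, -4), P⁻¹ = [[1, 0, -2], [-2, 1, 4], [0, 0, 1]].
Q² = P·diag(4, 9, 16)·P⁻¹ = [[4, 0, 24], [-10, 9, 20], [0, 0, 16]].
The requested entry is 24.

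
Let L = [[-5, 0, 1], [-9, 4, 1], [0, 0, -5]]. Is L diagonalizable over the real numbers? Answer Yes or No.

No

Characteristic polynomial: p(t) = t^3 + 6t^2 - 15t - 100 = (t - 4)(t + 5)^2.
t = -5 has algebraic multiplicity 2; rank(L + 5I) = 2, so geometric multiplicity = 1.
Geometric multiplicity < algebraic multiplicity, so L is not diagonalizable.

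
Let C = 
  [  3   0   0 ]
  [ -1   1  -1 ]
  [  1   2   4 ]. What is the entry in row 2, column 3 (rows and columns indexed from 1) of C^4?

-65

Characteristic polynomial: s^3 - 8s^2 + 21s - 18 = (s - 3)^2(s - 2), so the eigenvalues are 2, 3, 3.
s=2: eigenvector (0, 1, -1).
s=3: eigenvector (0, 1, -2).
s=3: eigenvector (1, -1, 1).
P = [[0, 0, 1], [1, 1, -1], [-1, -2, 1]], D = diag(2, 3, 3), P⁻¹ = [[1, 2, 1], [0, -1, -1], [1, 0, 0]].
C⁴ = P·diag(16, 81, 81)·P⁻¹ = [[81, 0, 0], [-65, -49, -65], [65, 130, 146]].
The requested entry is -65.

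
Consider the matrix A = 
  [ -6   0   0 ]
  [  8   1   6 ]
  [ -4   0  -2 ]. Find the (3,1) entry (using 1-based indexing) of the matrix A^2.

32

Characteristic polynomial: λ^3 + 7λ^2 + 4λ - 12 = (λ - 1)(λ + 2)(λ + 6), so the eigenvalues are -6, -2, 1.
λ=-6: eigenvector (1, -2, 1).
λ=-2: eigenvector (0, -2, 1).
λ=1: eigenvector (0, 1, 0).
P = [[1, 0, 0], [-2, -2, 1], [1, 1, 0]], D = diag(-6, -2, 1), P⁻¹ = [[1, 0, 0], [-1, 0, 1], [0, 1, 2]].
A² = P·diag(36, 4, 1)·P⁻¹ = [[36, 0, 0], [-64, 1, -6], [32, 0, 4]].
The requested entry is 32.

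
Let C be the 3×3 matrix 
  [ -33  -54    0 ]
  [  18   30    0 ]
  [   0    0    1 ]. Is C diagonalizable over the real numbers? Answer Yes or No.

Characteristic polynomial: p(t) = t^3 + 2t^2 - 21t + 18 = (t - 3)(t - 1)(t + 6).
All 3 eigenvalues are distinct, so C is diagonalizable.

Yes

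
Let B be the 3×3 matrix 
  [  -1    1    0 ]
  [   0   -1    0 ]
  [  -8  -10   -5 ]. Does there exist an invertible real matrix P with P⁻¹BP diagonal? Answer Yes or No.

Characteristic polynomial: p(s) = s^3 + 7s^2 + 11s + 5 = (s + 1)^2(s + 5).
s = -1 has algebraic multiplicity 2; rank(B + 1I) = 2, so geometric multiplicity = 1.
Geometric multiplicity < algebraic multiplicity, so B is not diagonalizable.

No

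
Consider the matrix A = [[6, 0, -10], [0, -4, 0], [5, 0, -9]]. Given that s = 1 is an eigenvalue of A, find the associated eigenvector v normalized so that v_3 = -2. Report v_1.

A − 1I = [[5, 0, -10], [0, -5, 0], [5, 0, -10]].
Solving (A − 1I)v = 0 gives the eigenspace spanned by (-4, 0, -2).
With v_3 = -2, v = (-4, 0, -2), so v_1 = -4.

-4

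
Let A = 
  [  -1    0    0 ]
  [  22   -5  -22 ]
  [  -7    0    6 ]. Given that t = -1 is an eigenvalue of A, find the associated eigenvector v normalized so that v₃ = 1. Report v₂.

0

A + 1I = [[0, 0, 0], [22, -4, -22], [-7, 0, 7]].
Solving (A + 1I)v = 0 gives the eigenspace spanned by (1, 0, 1).
With v₃ = 1, v = (1, 0, 1), so v₂ = 0.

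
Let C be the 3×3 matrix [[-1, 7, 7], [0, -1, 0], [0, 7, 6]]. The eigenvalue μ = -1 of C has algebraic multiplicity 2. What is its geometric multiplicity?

C + 1I = [[0, 7, 7], [0, 0, 0], [0, 7, 7]].
This matrix has rank 1, so its null space has dimension 3 − 1 = 2.

2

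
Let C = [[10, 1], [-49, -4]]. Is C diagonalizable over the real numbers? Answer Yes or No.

Characteristic polynomial: p(t) = t^2 - 6t + 9 = (t - 3)^2.
t = 3 has algebraic multiplicity 2; rank(C − 3I) = 1, so geometric multiplicity = 1.
Geometric multiplicity < algebraic multiplicity, so C is not diagonalizable.

No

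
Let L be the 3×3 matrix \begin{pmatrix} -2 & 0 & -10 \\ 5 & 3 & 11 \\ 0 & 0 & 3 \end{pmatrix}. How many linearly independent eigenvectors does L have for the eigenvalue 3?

1

L − 3I = [[-5, 0, -10], [5, 0, 11], [0, 0, 0]].
This matrix has rank 2, so its null space has dimension 3 − 2 = 1.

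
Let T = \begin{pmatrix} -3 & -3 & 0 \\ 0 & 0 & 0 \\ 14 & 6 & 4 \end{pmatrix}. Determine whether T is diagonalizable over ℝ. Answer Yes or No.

Characteristic polynomial: p(λ) = λ^3 - λ^2 - 12λ = λ(λ - 4)(λ + 3).
All 3 eigenvalues are distinct, so T is diagonalizable.

Yes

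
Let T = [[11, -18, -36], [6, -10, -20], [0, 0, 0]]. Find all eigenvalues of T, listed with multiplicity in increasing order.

-1, 0, 2

Characteristic polynomial: p(λ) = λ^3 - λ^2 - 2λ = λ(λ - 2)(λ + 1).
Roots (with multiplicity): -1, 0, 2.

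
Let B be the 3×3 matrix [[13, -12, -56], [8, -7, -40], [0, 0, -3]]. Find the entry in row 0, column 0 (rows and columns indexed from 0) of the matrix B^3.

Characteristic polynomial: r^3 - 3r^2 - 13r + 15 = (r - 5)(r - 1)(r + 3), so the eigenvalues are -3, 1, 5.
r=5: eigenvector (3, 2, 0).
r=1: eigenvector (1, 1, 0).
r=-3: eigenvector (8, 6, 1).
P = [[3, 1, 8], [2, 1, 6], [0, 0, 1]], D = diag(5, 1, -3), P⁻¹ = [[1, -1, -2], [-2, 3, -2], [0, 0, 1]].
B³ = P·diag(125, 1, -27)·P⁻¹ = [[373, -372, -968], [248, -247, -664], [0, 0, -27]].
The requested entry is 373.

373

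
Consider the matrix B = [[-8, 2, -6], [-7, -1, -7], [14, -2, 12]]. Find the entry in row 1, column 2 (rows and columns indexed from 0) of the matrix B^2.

-35

Characteristic polynomial: t^3 - 3t^2 - 16t - 12 = (t - 6)(t + 1)(t + 2), so the eigenvalues are -2, -1, 6.
t=-1: eigenvector (2, 1, -2).
t=6: eigenvector (1, 1, -2).
t=-2: eigenvector (-1, 0, 1).
P = [[2, 1, -1], [1, 1, 0], [-2, -2, 1]], D = diag(-1, 6, -2), P⁻¹ = [[1, 1, 1], [-1, 0, -1], [0, 2, 1]].
B² = P·diag(1, 36, 4)·P⁻¹ = [[-34, -6, -38], [-35, 1, -35], [70, 6, 74]].
The requested entry is -35.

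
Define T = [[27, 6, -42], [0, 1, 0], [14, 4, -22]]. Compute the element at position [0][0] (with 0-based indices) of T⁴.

Characteristic polynomial: s^3 - 6s^2 - s + 6 = (s - 6)(s - 1)(s + 1), so the eigenvalues are -1, 1, 6.
s=-1: eigenvector (-3, 0, -2).
s=1: eigenvector (3, 1, 2).
s=6: eigenvector (2, 0, 1).
P = [[-3, 3, 2], [0, 1, 0], [-2, 2, 1]], D = diag(-1, 1, 6), P⁻¹ = [[1, 1, -2], [0, 1, 0], [2, 0, -3]].
T⁴ = P·diag(1, 1, 1296)·P⁻¹ = [[5181, 0, -7770], [0, 1, 0], [2590, 0, -3884]].
The requested entry is 5181.

5181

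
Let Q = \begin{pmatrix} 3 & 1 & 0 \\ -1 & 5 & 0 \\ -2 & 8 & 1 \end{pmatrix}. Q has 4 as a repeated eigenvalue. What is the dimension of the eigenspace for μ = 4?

Q − 4I = [[-1, 1, 0], [-1, 1, 0], [-2, 8, -3]].
This matrix has rank 2, so its null space has dimension 3 − 2 = 1.

1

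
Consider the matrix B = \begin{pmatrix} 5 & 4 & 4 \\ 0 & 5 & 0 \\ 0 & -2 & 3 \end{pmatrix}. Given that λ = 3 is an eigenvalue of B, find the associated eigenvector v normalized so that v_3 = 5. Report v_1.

B − 3I = [[2, 4, 4], [0, 2, 0], [0, -2, 0]].
Solving (B − 3I)v = 0 gives the eigenspace spanned by (-10, 0, 5).
With v_3 = 5, v = (-10, 0, 5), so v_1 = -10.

-10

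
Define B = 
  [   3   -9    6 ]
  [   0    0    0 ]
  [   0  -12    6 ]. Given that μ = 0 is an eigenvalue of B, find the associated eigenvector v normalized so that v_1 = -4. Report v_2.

4

B = [[3, -9, 6], [0, 0, 0], [0, -12, 6]].
Solving (B)v = 0 gives the eigenspace spanned by (-4, 4, 8).
With v_1 = -4, v = (-4, 4, 8), so v_2 = 4.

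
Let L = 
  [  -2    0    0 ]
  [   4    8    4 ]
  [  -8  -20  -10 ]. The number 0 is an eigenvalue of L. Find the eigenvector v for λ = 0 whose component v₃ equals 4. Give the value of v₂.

-2

L = [[-2, 0, 0], [4, 8, 4], [-8, -20, -10]].
Solving (L)v = 0 gives the eigenspace spanned by (0, -2, 4).
With v₃ = 4, v = (0, -2, 4), so v₂ = -2.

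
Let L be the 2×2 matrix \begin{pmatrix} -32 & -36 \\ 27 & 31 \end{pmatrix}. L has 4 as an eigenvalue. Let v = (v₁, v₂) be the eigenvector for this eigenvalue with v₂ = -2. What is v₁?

L − 4I = [[-36, -36], [27, 27]].
Solving (L − 4I)v = 0 gives the eigenspace spanned by (2, -2).
With v₂ = -2, v = (2, -2), so v₁ = 2.

2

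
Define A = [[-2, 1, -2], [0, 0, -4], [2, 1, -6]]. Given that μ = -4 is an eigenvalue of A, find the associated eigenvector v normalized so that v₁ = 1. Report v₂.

A + 4I = [[2, 1, -2], [0, 4, -4], [2, 1, -2]].
Solving (A + 4I)v = 0 gives the eigenspace spanned by (1, 2, 2).
With v₁ = 1, v = (1, 2, 2), so v₂ = 2.

2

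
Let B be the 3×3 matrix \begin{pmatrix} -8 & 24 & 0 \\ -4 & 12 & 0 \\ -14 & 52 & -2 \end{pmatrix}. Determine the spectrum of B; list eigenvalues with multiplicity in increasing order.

-2, 0, 4

Characteristic polynomial: p(λ) = λ^3 - 2λ^2 - 8λ = λ(λ - 4)(λ + 2).
Roots (with multiplicity): -2, 0, 4.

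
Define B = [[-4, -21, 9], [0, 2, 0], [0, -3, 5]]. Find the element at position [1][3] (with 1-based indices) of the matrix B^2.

Characteristic polynomial: s^3 - 3s^2 - 18s + 40 = (s - 5)(s - 2)(s + 4), so the eigenvalues are -4, 2, 5.
s=-4: eigenvector (1, 0, 0).
s=2: eigenvector (-2, 1, 1).
s=5: eigenvector (1, 0, 1).
P = [[1, -2, 1], [0, 1, 0], [0, 1, 1]], D = diag(-4, 2, 5), P⁻¹ = [[1, 3, -1], [0, 1, 0], [0, -1, 1]].
B² = P·diag(16, 4, 25)·P⁻¹ = [[16, 15, 9], [0, 4, 0], [0, -21, 25]].
The requested entry is 9.

9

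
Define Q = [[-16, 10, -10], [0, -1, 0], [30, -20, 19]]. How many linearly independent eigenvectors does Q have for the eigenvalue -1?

2

Q + 1I = [[-15, 10, -10], [0, 0, 0], [30, -20, 20]].
This matrix has rank 1, so its null space has dimension 3 − 1 = 2.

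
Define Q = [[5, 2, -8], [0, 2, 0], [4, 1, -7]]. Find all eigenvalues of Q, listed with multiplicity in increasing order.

Characteristic polynomial: p(λ) = λ^3 - 7λ + 6 = (λ - 2)(λ - 1)(λ + 3).
Roots (with multiplicity): -3, 1, 2.

-3, 1, 2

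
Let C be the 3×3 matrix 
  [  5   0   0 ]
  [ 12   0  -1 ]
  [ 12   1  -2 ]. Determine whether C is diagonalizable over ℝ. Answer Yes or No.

No

Characteristic polynomial: p(t) = t^3 - 3t^2 - 9t - 5 = (t - 5)(t + 1)^2.
t = -1 has algebraic multiplicity 2; rank(C + 1I) = 2, so geometric multiplicity = 1.
Geometric multiplicity < algebraic multiplicity, so C is not diagonalizable.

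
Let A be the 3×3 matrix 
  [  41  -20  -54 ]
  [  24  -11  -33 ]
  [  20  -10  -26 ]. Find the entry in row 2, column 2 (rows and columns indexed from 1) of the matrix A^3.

Characteristic polynomial: t^3 - 4t^2 - t + 4 = (t - 4)(t - 1)(t + 1), so the eigenvalues are -1, 1, 4.
t=1: eigenvector (1, 2, 0).
t=4: eigenvector (2, 1, 1).
t=-1: eigenvector (4, 3, 2).
P = [[1, 2, 4], [2, 1, 3], [0, 1, 2]], D = diag(1, 4, -1), P⁻¹ = [[1, 0, -2], [4, -2, -5], [-2, 1, 3]].
A³ = P·diag(1, 64, -1)·P⁻¹ = [[521, -260, -654], [264, -131, -333], [260, -130, -326]].
The requested entry is -131.

-131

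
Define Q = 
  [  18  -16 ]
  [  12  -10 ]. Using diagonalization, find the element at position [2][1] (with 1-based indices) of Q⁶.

139776

Characteristic polynomial: λ^2 - 8λ + 12 = (λ - 6)(λ - 2), so the eigenvalues are 2, 6.
λ=6: eigenvector (4, 3).
λ=2: eigenvector (1, 1).
P = [[4, 1], [3, 1]], D = diag(6, 2), P⁻¹ = [[1, -1], [-3, 4]].
Q⁶ = P·diag(46656, 64)·P⁻¹ = [[186432, -186368], [139776, -139712]].
The requested entry is 139776.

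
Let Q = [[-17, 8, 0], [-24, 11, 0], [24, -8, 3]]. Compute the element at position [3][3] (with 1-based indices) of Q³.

27

Characteristic polynomial: r^3 + 3r^2 - 13r - 15 = (r - 3)(r + 1)(r + 5), so the eigenvalues are -5, -1, 3.
r=-1: eigenvector (1, 2, -2).
r=-5: eigenvector (-2, -3, 3).
r=3: eigenvector (0, 0, 1).
P = [[1, -2, 0], [2, -3, 0], [-2, 3, 1]], D = diag(-1, -5, 3), P⁻¹ = [[-3, 2, 0], [-2, 1, 0], [0, 1, 1]].
Q³ = P·diag(-1, -125, 27)·P⁻¹ = [[-497, 248, 0], [-744, 371, 0], [744, -344, 27]].
The requested entry is 27.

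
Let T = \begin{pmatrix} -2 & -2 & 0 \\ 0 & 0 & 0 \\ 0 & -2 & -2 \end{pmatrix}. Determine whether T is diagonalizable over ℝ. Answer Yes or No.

Characteristic polynomial: p(λ) = λ^3 + 4λ^2 + 4λ = λ(λ + 2)^2.
λ = -2 has algebraic multiplicity 2; rank(T + 2I) = 1, so geometric multiplicity = 2.
Every eigenvalue has geometric = algebraic multiplicity, so T is diagonalizable.

Yes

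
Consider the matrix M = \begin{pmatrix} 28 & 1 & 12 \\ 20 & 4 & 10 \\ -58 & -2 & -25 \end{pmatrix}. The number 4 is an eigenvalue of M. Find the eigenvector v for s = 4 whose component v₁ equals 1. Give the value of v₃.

-2

M − 4I = [[24, 1, 12], [20, 0, 10], [-58, -2, -29]].
Solving (M − 4I)v = 0 gives the eigenspace spanned by (1, 0, -2).
With v₁ = 1, v = (1, 0, -2), so v₃ = -2.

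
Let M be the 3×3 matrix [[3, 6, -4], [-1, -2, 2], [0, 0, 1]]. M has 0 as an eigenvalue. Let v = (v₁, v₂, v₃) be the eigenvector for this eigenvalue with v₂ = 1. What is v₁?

-2

M = [[3, 6, -4], [-1, -2, 2], [0, 0, 1]].
Solving (M)v = 0 gives the eigenspace spanned by (-2, 1, 0).
With v₂ = 1, v = (-2, 1, 0), so v₁ = -2.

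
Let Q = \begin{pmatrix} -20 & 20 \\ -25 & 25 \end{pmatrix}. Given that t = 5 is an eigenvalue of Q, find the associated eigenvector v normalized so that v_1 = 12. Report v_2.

15

Q − 5I = [[-25, 20], [-25, 20]].
Solving (Q − 5I)v = 0 gives the eigenspace spanned by (12, 15).
With v_1 = 12, v = (12, 15), so v_2 = 15.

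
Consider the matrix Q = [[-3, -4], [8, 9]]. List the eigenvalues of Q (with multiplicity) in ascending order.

1, 5

Characteristic polynomial: p(μ) = μ^2 - 6μ + 5 = (μ - 5)(μ - 1).
Roots (with multiplicity): 1, 5.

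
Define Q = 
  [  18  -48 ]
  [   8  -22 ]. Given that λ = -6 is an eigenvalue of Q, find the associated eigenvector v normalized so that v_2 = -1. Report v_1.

-2

Q + 6I = [[24, -48], [8, -16]].
Solving (Q + 6I)v = 0 gives the eigenspace spanned by (-2, -1).
With v_2 = -1, v = (-2, -1), so v_1 = -2.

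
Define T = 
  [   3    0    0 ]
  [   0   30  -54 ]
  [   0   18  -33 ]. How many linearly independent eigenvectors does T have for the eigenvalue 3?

T − 3I = [[0, 0, 0], [0, 27, -54], [0, 18, -36]].
This matrix has rank 1, so its null space has dimension 3 − 1 = 2.

2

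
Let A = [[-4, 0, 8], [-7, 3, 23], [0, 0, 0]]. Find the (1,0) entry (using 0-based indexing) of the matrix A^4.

175

Characteristic polynomial: t^3 + t^2 - 12t = t(t - 3)(t + 4), so the eigenvalues are -4, 0, 3.
t=-4: eigenvector (1, 1, 0).
t=3: eigenvector (0, 1, 0).
t=0: eigenvector (2, -3, 1).
P = [[1, 0, 2], [1, 1, -3], [0, 0, 1]], D = diag(-4, 3, 0), P⁻¹ = [[1, 0, -2], [-1, 1, 5], [0, 0, 1]].
A⁴ = P·diag(256, 81, 0)·P⁻¹ = [[256, 0, -512], [175, 81, -107], [0, 0, 0]].
The requested entry is 175.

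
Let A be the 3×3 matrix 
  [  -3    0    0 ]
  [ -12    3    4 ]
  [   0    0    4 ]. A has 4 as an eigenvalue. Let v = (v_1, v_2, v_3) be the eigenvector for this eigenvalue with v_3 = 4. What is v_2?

A − 4I = [[-7, 0, 0], [-12, -1, 4], [0, 0, 0]].
Solving (A − 4I)v = 0 gives the eigenspace spanned by (0, 16, 4).
With v_3 = 4, v = (0, 16, 4), so v_2 = 16.

16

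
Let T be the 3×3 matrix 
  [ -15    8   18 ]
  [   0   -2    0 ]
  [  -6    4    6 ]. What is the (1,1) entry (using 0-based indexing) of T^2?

4

Characteristic polynomial: λ^3 + 11λ^2 + 36λ + 36 = (λ + 2)(λ + 3)(λ + 6), so the eigenvalues are -6, -3, -2.
λ=-2: eigenvector (2, 1, 1).
λ=-3: eigenvector (3, 0, 2).
λ=-6: eigenvector (-2, 0, -1).
P = [[2, 3, -2], [1, 0, 0], [1, 2, -1]], D = diag(-2, -3, -6), P⁻¹ = [[0, 1, 0], [-1, 0, 2], [-2, 1, 3]].
T² = P·diag(4, 9, 36)·P⁻¹ = [[117, -64, -162], [0, 4, 0], [54, -32, -72]].
The requested entry is 4.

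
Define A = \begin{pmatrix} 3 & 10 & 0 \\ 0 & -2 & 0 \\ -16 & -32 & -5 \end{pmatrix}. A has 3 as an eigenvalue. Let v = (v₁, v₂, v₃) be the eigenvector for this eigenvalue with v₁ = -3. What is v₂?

A − 3I = [[0, 10, 0], [0, -5, 0], [-16, -32, -8]].
Solving (A − 3I)v = 0 gives the eigenspace spanned by (-3, 0, 6).
With v₁ = -3, v = (-3, 0, 6), so v₂ = 0.

0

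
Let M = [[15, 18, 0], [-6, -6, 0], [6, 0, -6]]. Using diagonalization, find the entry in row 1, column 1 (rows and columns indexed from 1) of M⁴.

4941

Characteristic polynomial: r^3 - 3r^2 - 36r + 108 = (r - 6)(r - 3)(r + 6), so the eigenvalues are -6, 3, 6.
r=-6: eigenvector (0, 0, 1).
r=6: eigenvector (-2, 1, -1).
r=3: eigenvector (-3, 2, -2).
P = [[0, -2, -3], [0, 1, 2], [1, -1, -2]], D = diag(-6, 6, 3), P⁻¹ = [[0, 1, 1], [-2, -3, 0], [1, 2, 0]].
M⁴ = P·diag(1296, 1296, 81)·P⁻¹ = [[4941, 7290, 0], [-2430, -3564, 0], [2430, 4860, 1296]].
The requested entry is 4941.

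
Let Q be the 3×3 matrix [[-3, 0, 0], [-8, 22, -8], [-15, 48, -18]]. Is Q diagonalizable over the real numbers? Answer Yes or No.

Characteristic polynomial: p(r) = r^3 - r^2 - 24r - 36 = (r - 6)(r + 2)(r + 3).
All 3 eigenvalues are distinct, so Q is diagonalizable.

Yes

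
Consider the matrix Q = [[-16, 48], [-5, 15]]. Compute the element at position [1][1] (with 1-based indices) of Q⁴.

16

Characteristic polynomial: λ^2 + λ = λ(λ + 1), so the eigenvalues are -1, 0.
λ=-1: eigenvector (16, 5).
λ=0: eigenvector (3, 1).
P = [[16, 3], [5, 1]], D = diag(-1, 0), P⁻¹ = [[1, -3], [-5, 16]].
Q⁴ = P·diag(1, 0)·P⁻¹ = [[16, -48], [5, -15]].
The requested entry is 16.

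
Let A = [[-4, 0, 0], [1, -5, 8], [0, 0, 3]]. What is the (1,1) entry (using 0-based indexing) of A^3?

Characteristic polynomial: μ^3 + 6μ^2 - 7μ - 60 = (μ - 3)(μ + 4)(μ + 5), so the eigenvalues are -5, -4, 3.
μ=3: eigenvector (0, 1, 1).
μ=-5: eigenvector (0, 1, 0).
μ=-4: eigenvector (1, 1, 0).
P = [[0, 0, 1], [1, 1, 1], [1, 0, 0]], D = diag(3, -5, -4), P⁻¹ = [[0, 0, 1], [-1, 1, -1], [1, 0, 0]].
A³ = P·diag(27, -125, -64)·P⁻¹ = [[-64, 0, 0], [61, -125, 152], [0, 0, 27]].
The requested entry is -125.

-125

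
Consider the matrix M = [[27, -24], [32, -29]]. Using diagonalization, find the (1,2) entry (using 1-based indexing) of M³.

-456

Characteristic polynomial: r^2 + 2r - 15 = (r - 3)(r + 5), so the eigenvalues are -5, 3.
r=3: eigenvector (1, 1).
r=-5: eigenvector (3, 4).
P = [[1, 3], [1, 4]], D = diag(3, -5), P⁻¹ = [[4, -3], [-1, 1]].
M³ = P·diag(27, -125)·P⁻¹ = [[483, -456], [608, -581]].
The requested entry is -456.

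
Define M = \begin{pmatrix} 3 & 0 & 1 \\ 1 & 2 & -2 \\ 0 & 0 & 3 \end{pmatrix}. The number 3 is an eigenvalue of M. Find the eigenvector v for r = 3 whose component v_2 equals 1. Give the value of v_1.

M − 3I = [[0, 0, 1], [1, -1, -2], [0, 0, 0]].
Solving (M − 3I)v = 0 gives the eigenspace spanned by (1, 1, 0).
With v_2 = 1, v = (1, 1, 0), so v_1 = 1.

1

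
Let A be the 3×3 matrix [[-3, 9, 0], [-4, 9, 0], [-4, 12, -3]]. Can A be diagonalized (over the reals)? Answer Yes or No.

Characteristic polynomial: p(r) = r^3 - 3r^2 - 9r + 27 = (r - 3)^2(r + 3).
r = 3 has algebraic multiplicity 2; rank(A − 3I) = 2, so geometric multiplicity = 1.
Geometric multiplicity < algebraic multiplicity, so A is not diagonalizable.

No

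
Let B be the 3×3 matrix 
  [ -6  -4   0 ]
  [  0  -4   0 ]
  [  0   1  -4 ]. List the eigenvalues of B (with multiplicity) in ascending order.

Characteristic polynomial: p(t) = t^3 + 14t^2 + 64t + 96 = (t + 4)^2(t + 6).
Roots (with multiplicity): -6, -4, -4.

-6, -4, -4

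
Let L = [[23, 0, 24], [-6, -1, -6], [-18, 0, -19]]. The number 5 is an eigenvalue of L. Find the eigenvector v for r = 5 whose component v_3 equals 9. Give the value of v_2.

L − 5I = [[18, 0, 24], [-6, -6, -6], [-18, 0, -24]].
Solving (L − 5I)v = 0 gives the eigenspace spanned by (-12, 3, 9).
With v_3 = 9, v = (-12, 3, 9), so v_2 = 3.

3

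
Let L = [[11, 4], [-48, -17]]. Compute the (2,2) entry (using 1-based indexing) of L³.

Characteristic polynomial: s^2 + 6s + 5 = (s + 1)(s + 5), so the eigenvalues are -5, -1.
s=-1: eigenvector (1, -3).
s=-5: eigenvector (-1, 4).
P = [[1, -1], [-3, 4]], D = diag(-1, -5), P⁻¹ = [[4, 1], [3, 1]].
L³ = P·diag(-1, -125)·P⁻¹ = [[371, 124], [-1488, -497]].
The requested entry is -497.

-497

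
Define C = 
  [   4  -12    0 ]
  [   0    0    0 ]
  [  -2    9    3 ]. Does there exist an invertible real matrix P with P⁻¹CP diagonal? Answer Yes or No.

Characteristic polynomial: p(t) = t^3 - 7t^2 + 12t = t(t - 4)(t - 3).
All 3 eigenvalues are distinct, so C is diagonalizable.

Yes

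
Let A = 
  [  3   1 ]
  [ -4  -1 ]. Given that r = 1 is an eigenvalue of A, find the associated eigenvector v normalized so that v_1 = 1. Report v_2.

A − 1I = [[2, 1], [-4, -2]].
Solving (A − 1I)v = 0 gives the eigenspace spanned by (1, -2).
With v_1 = 1, v = (1, -2), so v_2 = -2.

-2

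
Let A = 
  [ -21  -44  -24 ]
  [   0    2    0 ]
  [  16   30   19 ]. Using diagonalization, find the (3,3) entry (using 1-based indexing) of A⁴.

Characteristic polynomial: s^3 - 19s + 30 = (s - 3)(s - 2)(s + 5), so the eigenvalues are -5, 2, 3.
s=3: eigenvector (-1, 0, 1).
s=-5: eigenvector (-3, 0, 2).
s=2: eigenvector (-4, 1, 2).
P = [[-1, -3, -4], [0, 0, 1], [1, 2, 2]], D = diag(3, -5, 2), P⁻¹ = [[2, 2, 3], [-1, -2, -1], [0, 1, 0]].
A⁴ = P·diag(81, 625, 16)·P⁻¹ = [[1713, 3524, 1632], [0, 16, 0], [-1088, -2306, -1007]].
The requested entry is -1007.

-1007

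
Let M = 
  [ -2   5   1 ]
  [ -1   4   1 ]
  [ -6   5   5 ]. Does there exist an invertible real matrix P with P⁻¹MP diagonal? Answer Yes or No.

Characteristic polynomial: p(μ) = μ^3 - 7μ^2 + 8μ + 16 = (μ - 4)^2(μ + 1).
μ = 4 has algebraic multiplicity 2; rank(M − 4I) = 2, so geometric multiplicity = 1.
Geometric multiplicity < algebraic multiplicity, so M is not diagonalizable.

No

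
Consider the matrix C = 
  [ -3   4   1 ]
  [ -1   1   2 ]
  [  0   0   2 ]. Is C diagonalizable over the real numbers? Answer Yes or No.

No

Characteristic polynomial: p(r) = r^3 - 3r - 2 = (r - 2)(r + 1)^2.
r = -1 has algebraic multiplicity 2; rank(C + 1I) = 2, so geometric multiplicity = 1.
Geometric multiplicity < algebraic multiplicity, so C is not diagonalizable.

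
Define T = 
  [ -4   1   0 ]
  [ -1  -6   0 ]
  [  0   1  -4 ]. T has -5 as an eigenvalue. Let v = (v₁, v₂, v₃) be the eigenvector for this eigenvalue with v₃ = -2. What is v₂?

T + 5I = [[1, 1, 0], [-1, -1, 0], [0, 1, 1]].
Solving (T + 5I)v = 0 gives the eigenspace spanned by (-2, 2, -2).
With v₃ = -2, v = (-2, 2, -2), so v₂ = 2.

2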